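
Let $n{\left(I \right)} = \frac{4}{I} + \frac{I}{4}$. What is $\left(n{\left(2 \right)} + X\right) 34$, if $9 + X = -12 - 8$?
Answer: $-901$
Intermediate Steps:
$n{\left(I \right)} = \frac{4}{I} + \frac{I}{4}$ ($n{\left(I \right)} = \frac{4}{I} + I \frac{1}{4} = \frac{4}{I} + \frac{I}{4}$)
$X = -29$ ($X = -9 - 20 = -29$)
$\left(n{\left(2 \right)} + X\right) 34 = \left(\left(\frac{4}{2} + \frac{1}{4} \cdot 2\right) - 29\right) 34 = \left(\left(4 \cdot \frac{1}{2} + \frac{1}{2}\right) - 29\right) 34 = \left(\left(2 + \frac{1}{2}\right) - 29\right) 34 = \left(\frac{5}{2} - 29\right) 34 = \left(- \frac{53}{2}\right) 34 = -901$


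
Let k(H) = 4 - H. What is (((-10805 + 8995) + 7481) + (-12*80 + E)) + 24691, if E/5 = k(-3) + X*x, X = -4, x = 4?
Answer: 29357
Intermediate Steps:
E = -45 (E = 5*((4 - 1*(-3)) - 4*4) = 5*((4 + 3) - 16) = 5*(7 - 16) = 5*(-9) = -45)
(((-10805 + 8995) + 7481) + (-12*80 + E)) + 24691 = (((-10805 + 8995) + 7481) + (-12*80 - 45)) + 24691 = ((-1810 + 7481) + (-960 - 45)) + 24691 = (5671 - 1005) + 24691 = 4666 + 24691 = 29357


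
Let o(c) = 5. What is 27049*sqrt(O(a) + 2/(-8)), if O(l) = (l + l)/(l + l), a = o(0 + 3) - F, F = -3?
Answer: 27049*sqrt(3)/2 ≈ 23425.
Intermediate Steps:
a = 8 (a = 5 - 1*(-3) = 5 + 3 = 8)
O(l) = 1 (O(l) = (2*l)/((2*l)) = (2*l)*(1/(2*l)) = 1)
27049*sqrt(O(a) + 2/(-8)) = 27049*sqrt(1 + 2/(-8)) = 27049*sqrt(1 - 1/8*2) = 27049*sqrt(1 - 1/4) = 27049*sqrt(3/4) = 27049*(sqrt(3)/2) = 27049*sqrt(3)/2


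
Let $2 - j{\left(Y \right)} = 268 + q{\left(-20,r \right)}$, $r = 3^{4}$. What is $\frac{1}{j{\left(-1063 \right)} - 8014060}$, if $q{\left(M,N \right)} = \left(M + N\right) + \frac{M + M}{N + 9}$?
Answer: $- \frac{9}{72129479} \approx -1.2478 \cdot 10^{-7}$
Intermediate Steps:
$r = 81$
$q{\left(M,N \right)} = M + N + \frac{2 M}{9 + N}$ ($q{\left(M,N \right)} = \left(M + N\right) + \frac{2 M}{9 + N} = M + N + \frac{2 M}{9 + N}$)
$j{\left(Y \right)} = - \frac{2939}{9}$ ($j{\left(Y \right)} = 2 - \left(268 + \frac{81^{2} + 9 \cdot 81 + 11 \left(-20\right) - 1620}{9 + 81}\right) = 2 - \left(268 + \frac{6561 + 729 - 220 - 1620}{90}\right) = 2 - \left(268 + \frac{1}{90} \cdot 5450\right) = 2 - \left(268 + \frac{545}{9}\right) = 2 - \frac{2957}{9} = - \frac{2939}{9}$)
$\frac{1}{j{\left(-1063 \right)} - 8014060} = \frac{1}{- \frac{2939}{9} - 8014060} = \frac{1}{- \frac{72129479}{9}} = - \frac{9}{72129479}$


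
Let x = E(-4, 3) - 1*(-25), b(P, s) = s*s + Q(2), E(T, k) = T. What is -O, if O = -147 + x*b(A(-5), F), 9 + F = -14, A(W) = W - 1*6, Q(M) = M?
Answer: -11004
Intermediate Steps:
A(W) = -6 + W (A(W) = W - 6 = -6 + W)
F = -23 (F = -9 - 14 = -23)
b(P, s) = 2 + s**2 (b(P, s) = s*s + 2 = s**2 + 2 = 2 + s**2)
x = 21 (x = -4 - 1*(-25) = -4 + 25 = 21)
O = 11004 (O = -147 + 21*(2 + (-23)**2) = -147 + 21*(2 + 529) = -147 + 21*531 = -147 + 11151 = 11004)
-O = -1*11004 = -11004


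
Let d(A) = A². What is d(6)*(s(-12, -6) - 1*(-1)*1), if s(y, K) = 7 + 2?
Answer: 360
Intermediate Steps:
s(y, K) = 9
d(6)*(s(-12, -6) - 1*(-1)*1) = 6²*(9 - 1*(-1)*1) = 36*(9 + 1*1) = 36*(9 + 1) = 36*10 = 360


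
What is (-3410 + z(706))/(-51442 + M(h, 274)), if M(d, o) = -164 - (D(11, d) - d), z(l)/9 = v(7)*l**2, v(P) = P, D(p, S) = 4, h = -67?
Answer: -31398058/51677 ≈ -607.58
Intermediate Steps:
z(l) = 63*l**2 (z(l) = 9*(7*l**2) = 63*l**2)
M(d, o) = -168 + d (M(d, o) = -164 - (4 - d) = -164 + (-4 + d) = -168 + d)
(-3410 + z(706))/(-51442 + M(h, 274)) = (-3410 + 63*706**2)/(-51442 + (-168 - 67)) = (-3410 + 63*498436)/(-51442 - 235) = (-3410 + 31401468)/(-51677) = 31398058*(-1/51677) = -31398058/51677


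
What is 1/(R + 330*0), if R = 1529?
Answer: 1/1529 ≈ 0.00065402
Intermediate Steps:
1/(R + 330*0) = 1/(1529 + 330*0) = 1/(1529 + 0) = 1/1529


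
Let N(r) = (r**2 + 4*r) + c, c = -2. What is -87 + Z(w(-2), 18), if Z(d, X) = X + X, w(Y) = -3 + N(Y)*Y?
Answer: -51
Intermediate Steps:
N(r) = -2 + r**2 + 4*r (N(r) = (r**2 + 4*r) - 2 = -2 + r**2 + 4*r)
w(Y) = -3 + Y*(-2 + Y**2 + 4*Y) (w(Y) = -3 + (-2 + Y**2 + 4*Y)*Y = -3 + Y*(-2 + Y**2 + 4*Y))
Z(d, X) = 2*X
-87 + Z(w(-2), 18) = -87 + 2*18 = -87 + 36 = -51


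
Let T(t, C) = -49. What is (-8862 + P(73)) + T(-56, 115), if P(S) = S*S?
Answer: -3582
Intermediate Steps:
P(S) = S**2
(-8862 + P(73)) + T(-56, 115) = (-8862 + 73**2) - 49 = (-8862 + 5329) - 49 = -3533 - 49 = -3582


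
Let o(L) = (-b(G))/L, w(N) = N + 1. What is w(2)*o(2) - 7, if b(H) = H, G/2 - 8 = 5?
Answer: -46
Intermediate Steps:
G = 26 (G = 16 + 2*5 = 16 + 10 = 26)
w(N) = 1 + N
o(L) = -26/L (o(L) = (-1*26)/L = -26/L)
w(2)*o(2) - 7 = (1 + 2)*(-26/2) - 7 = 3*(-26*½) - 7 = 3*(-13) - 7 = -39 - 7 = -46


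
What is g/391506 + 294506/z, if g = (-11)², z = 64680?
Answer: 3203019231/703405780 ≈ 4.5536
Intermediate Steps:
g = 121
g/391506 + 294506/z = 121/391506 + 294506/64680 = 121*(1/391506) + 294506*(1/64680) = 121/391506 + 147253/32340 = 3203019231/703405780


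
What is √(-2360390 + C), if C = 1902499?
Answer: I*√457891 ≈ 676.68*I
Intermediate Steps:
√(-2360390 + C) = √(-2360390 + 1902499) = √(-457891) = I*√457891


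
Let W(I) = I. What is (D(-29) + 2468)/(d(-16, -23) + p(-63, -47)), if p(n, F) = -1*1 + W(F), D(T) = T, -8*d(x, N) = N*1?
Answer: -19512/361 ≈ -54.050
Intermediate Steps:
d(x, N) = -N/8
p(n, F) = -1 + F (p(n, F) = -1*1 + F = -1 + F)
(D(-29) + 2468)/(d(-16, -23) + p(-63, -47)) = (-29 + 2468)/(-1/8*(-23) + (-1 - 47)) = 2439/(23/8 - 48) = 2439/(-361/8) = 2439*(-8/361) = -19512/361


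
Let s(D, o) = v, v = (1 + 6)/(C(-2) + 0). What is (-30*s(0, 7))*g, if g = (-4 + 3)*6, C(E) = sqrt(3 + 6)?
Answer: 420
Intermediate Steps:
C(E) = 3 (C(E) = sqrt(9) = 3)
g = -6 (g = -1*6 = -6)
v = 7/3 (v = (1 + 6)/(3 + 0) = 7/3 ≈ 2.3333)
s(D, o) = 7/3
(-30*s(0, 7))*g = -30*7/3*(-6) = -70*(-6) = 420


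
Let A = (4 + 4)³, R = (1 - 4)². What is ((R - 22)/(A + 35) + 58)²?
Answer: 1005714369/299209 ≈ 3361.2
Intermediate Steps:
R = 9 (R = (-3)² = 9)
A = 512 (A = 8³ = 512)
((R - 22)/(A + 35) + 58)² = ((9 - 22)/(512 + 35) + 58)² = (-13/547 + 58)² = (31713/547)² = 1005714369/299209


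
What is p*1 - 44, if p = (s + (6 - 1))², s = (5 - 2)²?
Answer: 152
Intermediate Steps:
s = 9 (s = 3² = 9)
p = 196 (p = (9 + (6 - 1))² = (9 + 5)² = 14² = 196)
p*1 - 44 = 196*1 - 44 = 196 - 44 = 152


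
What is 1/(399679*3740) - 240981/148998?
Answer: -60036378086877/37120354990180 ≈ -1.6173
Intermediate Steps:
1/(399679*3740) - 240981/148998 = (1/399679)*(1/3740) - 240981*1/148998 = 1/1494799460 - 80327/49666 = -60036378086877/37120354990180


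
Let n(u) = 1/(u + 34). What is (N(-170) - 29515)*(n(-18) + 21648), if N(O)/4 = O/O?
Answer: -10221695559/16 ≈ -6.3886e+8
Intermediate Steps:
N(O) = 4 (N(O) = 4*(O/O) = 4*1 = 4)
n(u) = 1/(34 + u)
(N(-170) - 29515)*(n(-18) + 21648) = (4 - 29515)*(1/(34 - 18) + 21648) = -29511*(1/16 + 21648) = -29511*346369/16 = -10221695559/16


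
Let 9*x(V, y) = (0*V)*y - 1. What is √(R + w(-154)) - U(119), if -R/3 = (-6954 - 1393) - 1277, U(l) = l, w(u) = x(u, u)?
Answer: -119 + 7*√5303/3 ≈ 50.917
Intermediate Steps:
x(V, y) = -⅑ (x(V, y) = ((0*V)*y - 1)/9 = (0*y - 1)/9 = (0 - 1)/9 = (⅑)*(-1) = -⅑)
w(u) = -⅑
R = 28872 (R = -3*((-6954 - 1393) - 1277) = -3*(-8347 - 1277) = -3*(-9624) = 28872)
√(R + w(-154)) - U(119) = √(28872 - ⅑) - 1*119 = √(259847/9) - 119 = 7*√5303/3 - 119 = -119 + 7*√5303/3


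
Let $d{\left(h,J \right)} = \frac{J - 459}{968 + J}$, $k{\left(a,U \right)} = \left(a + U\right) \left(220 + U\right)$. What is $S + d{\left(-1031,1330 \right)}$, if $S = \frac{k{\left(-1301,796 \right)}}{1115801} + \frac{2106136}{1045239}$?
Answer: $\frac{575977486421393}{297789833540758} \approx 1.9342$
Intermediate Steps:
$k{\left(a,U \right)} = \left(220 + U\right) \left(U + a\right)$ ($k{\left(a,U \right)} = \left(U + a\right) \left(220 + U\right) = \left(220 + U\right) \left(U + a\right)$)
$d{\left(h,J \right)} = \frac{-459 + J}{968 + J}$
$S = \frac{1813737428816}{1166278721439}$ ($S = \frac{796^{2} + 220 \cdot 796 + 220 \left(-1301\right) + 796 \left(-1301\right)}{1115801} + \frac{2106136}{1045239} = \left(633616 + 175120 - 286220 - 1035596\right) \frac{1}{1115801} + 2106136 \cdot \frac{1}{1045239} = \left(-513080\right) \frac{1}{1115801} + \frac{2106136}{1045239} = - \frac{513080}{1115801} + \frac{2106136}{1045239} = \frac{1813737428816}{1166278721439} \approx 1.5551$)
$S + d{\left(-1031,1330 \right)} = \frac{1813737428816}{1166278721439} + \frac{-459 + 1330}{968 + 1330} = \frac{1813737428816}{1166278721439} + \frac{1}{2298} \cdot 871 = \frac{1813737428816}{1166278721439} + \frac{871}{2298} = \frac{575977486421393}{297789833540758}$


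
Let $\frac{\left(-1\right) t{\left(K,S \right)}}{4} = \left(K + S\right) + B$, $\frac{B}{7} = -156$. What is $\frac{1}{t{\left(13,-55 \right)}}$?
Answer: $\frac{1}{4536} \approx 0.00022046$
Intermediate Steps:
$B = -1092$ ($B = 7 \left(-156\right) = -1092$)
$t{\left(K,S \right)} = 4368 - 4 K - 4 S$ ($t{\left(K,S \right)} = - 4 \left(\left(K + S\right) - 1092\right) = - 4 \left(-1092 + K + S\right) = 4368 - 4 K - 4 S$)
$\frac{1}{t{\left(13,-55 \right)}} = \frac{1}{4368 - 52 - -220} = \frac{1}{4368 - 52 + 220} = \frac{1}{4536}$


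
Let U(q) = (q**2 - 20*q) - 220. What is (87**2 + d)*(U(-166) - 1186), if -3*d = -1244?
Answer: 705835970/3 ≈ 2.3528e+8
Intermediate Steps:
d = 1244/3 (d = -1/3*(-1244) = 1244/3 ≈ 414.67)
U(q) = -220 + q**2 - 20*q
(87**2 + d)*(U(-166) - 1186) = (87**2 + 1244/3)*((-220 + (-166)**2 - 20*(-166)) - 1186) = (7569 + 1244/3)*((-220 + 27556 + 3320) - 1186) = 23951*(30656 - 1186)/3 = (23951/3)*29470 = 705835970/3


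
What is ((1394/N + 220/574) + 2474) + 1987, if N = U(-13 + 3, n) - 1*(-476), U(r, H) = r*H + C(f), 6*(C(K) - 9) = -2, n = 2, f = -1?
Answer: 1281278/287 ≈ 4464.4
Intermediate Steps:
C(K) = 26/3 (C(K) = 9 + (1/6)*(-2) = 9 - 1/3 = 26/3)
U(r, H) = 26/3 + H*r (U(r, H) = r*H + 26/3 = H*r + 26/3 = 26/3 + H*r)
N = 1394/3 (N = (26/3 + 2*(-13 + 3)) - 1*(-476) = (26/3 + 2*(-10)) + 476 = (26/3 - 20) + 476 = -34/3 + 476 = 1394/3 ≈ 464.67)
((1394/N + 220/574) + 2474) + 1987 = ((1394/(1394/3) + 220/574) + 2474) + 1987 = ((1394*(3/1394) + 220*(1/574)) + 2474) + 1987 = ((3 + 110/287) + 2474) + 1987 = (971/287 + 2474) + 1987 = 711009/287 + 1987 = 1281278/287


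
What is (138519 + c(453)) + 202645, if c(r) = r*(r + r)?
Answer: 751582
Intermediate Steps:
c(r) = 2*r² (c(r) = r*(2*r) = 2*r²)
(138519 + c(453)) + 202645 = (138519 + 2*453²) + 202645 = (138519 + 2*205209) + 202645 = (138519 + 410418) + 202645 = 548937 + 202645 = 751582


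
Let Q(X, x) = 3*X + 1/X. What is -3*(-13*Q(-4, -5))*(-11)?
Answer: 21021/4 ≈ 5255.3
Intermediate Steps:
Q(X, x) = 1/X + 3*X
-3*(-13*Q(-4, -5))*(-11) = -3*(-13*(1/(-4) + 3*(-4)))*(-11) = -3*(-13*(-1/4 - 12))*(-11) = -3*(-13*(-49/4))*(-11) = -1911*(-11)/4 = -3*(-7007/4) = 21021/4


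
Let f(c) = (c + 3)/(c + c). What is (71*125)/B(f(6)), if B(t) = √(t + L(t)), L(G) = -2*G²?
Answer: -17750*I*√6/3 ≈ -14493.0*I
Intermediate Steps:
f(c) = (3 + c)/(2*c) (f(c) = (3 + c)/((2*c)) = (3 + c)*(1/(2*c)) = (3 + c)/(2*c))
B(t) = √(t - 2*t²)
(71*125)/B(f(6)) = (71*125)/(√(((½)*(3 + 6)/6)*(1 - (3 + 6)/6))) = 8875/(√(((½)*(⅙)*9)*(1 - 9/6))) = 8875/(√(3*(1 - 2*¾)/4)) = 8875/(√(3*(1 - 3/2)/4)) = 8875/(√((¾)*(-½))) = 8875/(√(-3/8)) = 8875/((I*√6/4)) = 8875*(-2*I*√6/3) = -17750*I*√6/3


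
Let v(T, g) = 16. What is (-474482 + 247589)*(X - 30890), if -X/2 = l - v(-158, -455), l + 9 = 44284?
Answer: 27092839344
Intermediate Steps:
l = 44275 (l = -9 + 44284 = 44275)
X = -88518 (X = -2*(44275 - 1*16) = -2*(44275 - 16) = -2*44259 = -88518)
(-474482 + 247589)*(X - 30890) = (-474482 + 247589)*(-88518 - 30890) = -226893*(-119408) = 27092839344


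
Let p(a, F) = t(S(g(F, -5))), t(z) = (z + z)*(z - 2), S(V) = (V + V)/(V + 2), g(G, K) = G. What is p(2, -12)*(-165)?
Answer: -1584/5 ≈ -316.80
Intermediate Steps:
S(V) = 2*V/(2 + V) (S(V) = (2*V)/(2 + V) = 2*V/(2 + V))
t(z) = 2*z*(-2 + z) (t(z) = (2*z)*(-2 + z) = 2*z*(-2 + z))
p(a, F) = 4*F*(-2 + 2*F/(2 + F))/(2 + F) (p(a, F) = 2*(2*F/(2 + F))*(-2 + 2*F/(2 + F)) = 4*F*(-2 + 2*F/(2 + F))/(2 + F))
p(2, -12)*(-165) = -16*(-12)/(2 - 12)²*(-165) = -16*(-12)/(-10)²*(-165) = -16*(-12)*1/100*(-165) = (48/25)*(-165) = -1584/5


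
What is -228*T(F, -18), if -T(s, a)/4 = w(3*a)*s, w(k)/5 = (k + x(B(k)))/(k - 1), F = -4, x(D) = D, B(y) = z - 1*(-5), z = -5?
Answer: -196992/11 ≈ -17908.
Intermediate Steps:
B(y) = 0 (B(y) = -5 - 1*(-5) = -5 + 5 = 0)
w(k) = 5*k/(-1 + k) (w(k) = 5*((k + 0)/(k - 1)) = 5*(k/(-1 + k)) = 5*k/(-1 + k))
T(s, a) = -60*a*s/(-1 + 3*a) (T(s, a) = -4*5*(3*a)/(-1 + 3*a)*s = -4*15*a/(-1 + 3*a)*s = -60*a*s/(-1 + 3*a))
-228*T(F, -18) = -(-13680)*(-18)*(-4)/(-1 + 3*(-18)) = -(-13680)*(-18)*(-4)/(-1 - 54) = -(-13680)*(-18)*(-4)/(-55) = -(-13680)*(-18)*(-4)*(-1)/55 = -228*864/11 = -196992/11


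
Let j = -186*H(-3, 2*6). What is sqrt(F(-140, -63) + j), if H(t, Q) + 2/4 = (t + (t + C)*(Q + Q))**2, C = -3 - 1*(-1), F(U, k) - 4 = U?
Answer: I*sqrt(2814037) ≈ 1677.5*I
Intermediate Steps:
F(U, k) = 4 + U
C = -2 (C = -3 + 1 = -2)
H(t, Q) = -1/2 + (t + 2*Q*(-2 + t))**2 (H(t, Q) = -1/2 + (t + (t - 2)*(Q + Q))**2 = -1/2 + (t + (-2 + t)*(2*Q))**2 = -1/2 + (t + 2*Q*(-2 + t))**2)
j = -2813901 (j = -186*(-1/2 + (-3 - 8*6 + 2*(2*6)*(-3))**2) = -186*(-1/2 + (-3 - 4*12 + 2*12*(-3))**2) = -186*(-1/2 + (-3 - 48 - 72)**2) = -186*(-1/2 + (-123)**2) = -186*(-1/2 + 15129) = -186*30257/2 = -2813901)
sqrt(F(-140, -63) + j) = sqrt((4 - 140) - 2813901) = sqrt(-136 - 2813901) = sqrt(-2814037) = I*sqrt(2814037)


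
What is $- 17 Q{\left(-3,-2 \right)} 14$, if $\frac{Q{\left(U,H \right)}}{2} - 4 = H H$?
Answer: $-3808$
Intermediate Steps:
$Q{\left(U,H \right)} = 8 + 2 H^{2}$ ($Q{\left(U,H \right)} = 8 + 2 H H = 8 + 2 H^{2}$)
$- 17 Q{\left(-3,-2 \right)} 14 = - 17 \left(8 + 2 \left(-2\right)^{2}\right) 14 = - 17 \left(8 + 2 \cdot 4\right) 14 = - 17 \left(8 + 8\right) 14 = \left(-17\right) 16 \cdot 14 = \left(-272\right) 14 = -3808$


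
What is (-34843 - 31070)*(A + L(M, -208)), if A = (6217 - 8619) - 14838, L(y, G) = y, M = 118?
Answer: 1128562386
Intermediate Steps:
A = -17240 (A = -2402 - 14838 = -17240)
(-34843 - 31070)*(A + L(M, -208)) = (-34843 - 31070)*(-17240 + 118) = -65913*(-17122) = 1128562386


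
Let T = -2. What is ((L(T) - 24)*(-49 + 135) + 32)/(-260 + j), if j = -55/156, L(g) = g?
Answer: 343824/40615 ≈ 8.4654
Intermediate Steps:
j = -55/156 (j = -55*1/156 = -55/156 ≈ -0.35256)
((L(T) - 24)*(-49 + 135) + 32)/(-260 + j) = ((-2 - 24)*(-49 + 135) + 32)/(-260 - 55/156) = (-26*86 + 32)/(-40615/156) = (-2236 + 32)*(-156/40615) = -2204*(-156/40615) = 343824/40615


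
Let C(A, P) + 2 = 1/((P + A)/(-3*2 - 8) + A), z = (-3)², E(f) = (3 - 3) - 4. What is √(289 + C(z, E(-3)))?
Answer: 7*√709/11 ≈ 16.944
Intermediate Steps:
E(f) = -4 (E(f) = 0 - 4 = -4)
z = 9
C(A, P) = -2 + 1/(-P/14 + 13*A/14) (C(A, P) = -2 + 1/((P + A)/(-3*2 - 8) + A) = -2 + 1/((A + P)/(-6 - 8) + A) = -2 + 1/((A + P)/(-14) + A) = -2 + 1/((A + P)*(-1/14) + A) = -2 + 1/((-A/14 - P/14) + A) = -2 + 1/(-P/14 + 13*A/14))
√(289 + C(z, E(-3))) = √(289 + 2*(7 - 4 - 13*9)/(-1*(-4) + 13*9)) = √(289 + 2*(7 - 4 - 117)/(4 + 117)) = √(289 + 2*(-114)/121) = √(289 + 2*(1/121)*(-114)) = √(289 - 228/121) = √(34741/121) = 7*√709/11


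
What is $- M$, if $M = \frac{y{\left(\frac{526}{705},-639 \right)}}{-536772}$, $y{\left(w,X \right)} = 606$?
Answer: $\frac{101}{89462} \approx 0.001129$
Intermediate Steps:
$M = - \frac{101}{89462}$ ($M = \frac{606}{-536772} = 606 \left(- \frac{1}{536772}\right) = - \frac{101}{89462} \approx -0.001129$)
$- M = \left(-1\right) \left(- \frac{101}{89462}\right) = \frac{101}{89462}$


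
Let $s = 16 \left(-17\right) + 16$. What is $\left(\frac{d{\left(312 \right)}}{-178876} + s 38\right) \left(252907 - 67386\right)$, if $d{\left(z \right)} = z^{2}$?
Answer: $- \frac{80711053530128}{44719} \approx -1.8048 \cdot 10^{9}$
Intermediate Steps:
$s = -256$ ($s = -272 + 16 = -256$)
$\left(\frac{d{\left(312 \right)}}{-178876} + s 38\right) \left(252907 - 67386\right) = \left(\frac{312^{2}}{-178876} - 9728\right) \left(252907 - 67386\right) = \left(97344 \left(- \frac{1}{178876}\right) - 9728\right) 185521 = \left(- \frac{24336}{44719} - 9728\right) 185521 = \left(- \frac{435050768}{44719}\right) 185521 = - \frac{80711053530128}{44719}$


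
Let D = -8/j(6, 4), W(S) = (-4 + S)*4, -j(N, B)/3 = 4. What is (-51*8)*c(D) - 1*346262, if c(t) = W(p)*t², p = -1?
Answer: -1027906/3 ≈ -3.4264e+5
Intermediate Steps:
j(N, B) = -12 (j(N, B) = -3*4 = -12)
W(S) = -16 + 4*S
D = ⅔ (D = -8/(-12) = -8*(-1/12) = ⅔ ≈ 0.66667)
c(t) = -20*t² (c(t) = (-16 + 4*(-1))*t² = (-16 - 4)*t² = -20*t²)
(-51*8)*c(D) - 1*346262 = (-51*8)*(-20*(⅔)²) - 1*346262 = -(-8160)*4/9 - 346262 = -408*(-80/9) - 346262 = 10880/3 - 346262 = -1027906/3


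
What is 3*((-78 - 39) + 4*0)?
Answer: -351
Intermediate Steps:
3*((-78 - 39) + 4*0) = 3*(-117 + 0) = 3*(-117) = -351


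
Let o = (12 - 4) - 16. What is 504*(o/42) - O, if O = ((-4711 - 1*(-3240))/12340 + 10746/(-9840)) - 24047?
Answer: 24236763549/1011880 ≈ 23952.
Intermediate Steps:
o = -8 (o = 8 - 16 = -8)
O = -24333904029/1011880 (O = ((-4711 + 3240)*(1/12340) + 10746*(-1/9840)) - 24047 = (-1471*1/12340 - 1791/1640) - 24047 = (-1471/12340 - 1791/1640) - 24047 = -1225669/1011880 - 24047 = -24333904029/1011880 ≈ -24048.)
504*(o/42) - O = 504*(-8/42) - 1*(-24333904029/1011880) = 504*(-8*1/42) + 24333904029/1011880 = 504*(-4/21) + 24333904029/1011880 = -96 + 24333904029/1011880 = 24236763549/1011880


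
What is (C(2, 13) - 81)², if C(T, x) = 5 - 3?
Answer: 6241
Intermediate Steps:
C(T, x) = 2
(C(2, 13) - 81)² = (2 - 81)² = (-79)² = 6241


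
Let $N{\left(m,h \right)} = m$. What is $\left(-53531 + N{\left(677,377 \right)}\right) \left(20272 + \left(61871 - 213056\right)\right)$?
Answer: $6919275702$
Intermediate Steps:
$\left(-53531 + N{\left(677,377 \right)}\right) \left(20272 + \left(61871 - 213056\right)\right) = \left(-53531 + 677\right) \left(20272 + \left(61871 - 213056\right)\right) = - 52854 \left(20272 - 151185\right) = \left(-52854\right) \left(-130913\right) = 6919275702$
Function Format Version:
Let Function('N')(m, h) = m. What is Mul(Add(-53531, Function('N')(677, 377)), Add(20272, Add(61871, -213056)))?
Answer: 6919275702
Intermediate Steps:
Mul(Add(-53531, Function('N')(677, 377)), Add(20272, Add(61871, -213056))) = Mul(Add(-53531, 677), Add(20272, Add(61871, -213056))) = Mul(-52854, Add(20272, -151185)) = Mul(-52854, -130913) = 6919275702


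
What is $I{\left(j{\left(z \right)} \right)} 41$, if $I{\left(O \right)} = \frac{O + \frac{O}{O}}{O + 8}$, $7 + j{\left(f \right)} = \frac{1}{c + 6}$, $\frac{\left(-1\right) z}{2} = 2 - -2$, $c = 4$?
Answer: $- \frac{2419}{11} \approx -219.91$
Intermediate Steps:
$z = -8$ ($z = - 2 \left(2 - -2\right) = - 2 \left(2 + 2\right) = \left(-2\right) 4 = -8$)
$j{\left(f \right)} = - \frac{69}{10}$ ($j{\left(f \right)} = -7 + \frac{1}{4 + 6} = -7 + \frac{1}{10} = - \frac{69}{10}$)
$I{\left(O \right)} = \frac{1 + O}{8 + O}$ ($I{\left(O \right)} = \frac{O + 1}{8 + O} = \frac{1 + O}{8 + O}$)
$I{\left(j{\left(z \right)} \right)} 41 = \frac{1 - \frac{69}{10}}{8 - \frac{69}{10}} \cdot 41 = \frac{1}{\frac{11}{10}} \left(- \frac{59}{10}\right) 41 = \frac{10}{11} \left(- \frac{59}{10}\right) 41 = \left(- \frac{59}{11}\right) 41 = - \frac{2419}{11}$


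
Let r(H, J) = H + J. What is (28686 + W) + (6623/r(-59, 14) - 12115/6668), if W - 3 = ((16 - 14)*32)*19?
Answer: 8928586961/300060 ≈ 29756.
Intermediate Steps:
W = 1219 (W = 3 + ((16 - 14)*32)*19 = 3 + (2*32)*19 = 3 + 64*19 = 3 + 1216 = 1219)
(28686 + W) + (6623/r(-59, 14) - 12115/6668) = (28686 + 1219) + (6623/(-59 + 14) - 12115/6668) = 29905 + (6623/(-45) - 12115*1/6668) = 29905 + (6623*(-1/45) - 12115/6668) = 29905 + (-6623/45 - 12115/6668) = 29905 - 44707339/300060 = 8928586961/300060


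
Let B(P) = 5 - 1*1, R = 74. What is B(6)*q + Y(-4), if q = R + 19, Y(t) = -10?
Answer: 362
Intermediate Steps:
B(P) = 4 (B(P) = 5 - 1 = 4)
q = 93 (q = 74 + 19 = 93)
B(6)*q + Y(-4) = 4*93 - 10 = 372 - 10 = 362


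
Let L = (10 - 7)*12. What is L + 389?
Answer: 425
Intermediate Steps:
L = 36 (L = 3*12 = 36)
L + 389 = 36 + 389 = 425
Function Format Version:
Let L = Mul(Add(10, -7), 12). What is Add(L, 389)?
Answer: 425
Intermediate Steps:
L = 36 (L = Mul(3, 12) = 36)
Add(L, 389) = Add(36, 389) = 425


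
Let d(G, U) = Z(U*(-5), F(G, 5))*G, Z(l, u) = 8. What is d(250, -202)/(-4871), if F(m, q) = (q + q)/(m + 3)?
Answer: -2000/4871 ≈ -0.41059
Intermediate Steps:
F(m, q) = 2*q/(3 + m) (F(m, q) = (2*q)/(3 + m) = 2*q/(3 + m))
d(G, U) = 8*G
d(250, -202)/(-4871) = (8*250)/(-4871) = 2000*(-1/4871) = -2000/4871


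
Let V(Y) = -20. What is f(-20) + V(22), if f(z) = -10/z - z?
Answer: ½ ≈ 0.50000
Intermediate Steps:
f(z) = -z - 10/z
f(-20) + V(22) = (-1*(-20) - 10/(-20)) - 20 = (20 - 10*(-1/20)) - 20 = (20 + ½) - 20 = 41/2 - 20 = ½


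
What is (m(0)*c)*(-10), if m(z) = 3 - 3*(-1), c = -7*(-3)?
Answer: -1260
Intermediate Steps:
c = 21
m(z) = 6 (m(z) = 3 + 3 = 6)
(m(0)*c)*(-10) = (6*21)*(-10) = 126*(-10) = -1260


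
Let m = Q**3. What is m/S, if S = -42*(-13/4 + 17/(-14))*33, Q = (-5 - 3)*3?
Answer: -3072/1375 ≈ -2.2342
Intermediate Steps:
Q = -24 (Q = -8*3 = -24)
m = -13824 (m = (-24)**3 = -13824)
S = 12375/2 (S = -42*(-13*1/4 + 17*(-1/14))*33 = -42*(-13/4 - 17/14)*33 = -42*(-125/28)*33 = (375/2)*33 = 12375/2 ≈ 6187.5)
m/S = -13824/12375/2 = -13824*2/12375 = -3072/1375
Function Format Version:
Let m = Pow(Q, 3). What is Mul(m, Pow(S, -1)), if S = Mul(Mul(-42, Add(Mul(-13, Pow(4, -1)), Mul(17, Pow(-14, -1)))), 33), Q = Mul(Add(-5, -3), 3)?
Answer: Rational(-3072, 1375) ≈ -2.2342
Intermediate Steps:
Q = -24 (Q = Mul(-8, 3) = -24)
m = -13824 (m = Pow(-24, 3) = -13824)
S = Rational(12375, 2) (S = Mul(Mul(-42, Add(Mul(-13, Rational(1, 4)), Mul(17, Rational(-1, 14)))), 33) = Mul(Mul(-42, Add(Rational(-13, 4), Rational(-17, 14))), 33) = Mul(Mul(-42, Rational(-125, 28)), 33) = Mul(Rational(375, 2), 33) = Rational(12375, 2) ≈ 6187.5)
Mul(m, Pow(S, -1)) = Mul(-13824, Pow(Rational(12375, 2), -1)) = Mul(-13824, Rational(2, 12375)) = Rational(-3072, 1375)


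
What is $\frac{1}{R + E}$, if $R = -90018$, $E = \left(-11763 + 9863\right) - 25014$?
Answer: $- \frac{1}{116932} \approx -8.552 \cdot 10^{-6}$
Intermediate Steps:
$E = -26914$ ($E = -1900 - 25014 = -26914$)
$\frac{1}{R + E} = \frac{1}{-90018 - 26914} = \frac{1}{-116932} = - \frac{1}{116932}$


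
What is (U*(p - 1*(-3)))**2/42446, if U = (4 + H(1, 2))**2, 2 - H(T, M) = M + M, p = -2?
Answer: 8/21223 ≈ 0.00037695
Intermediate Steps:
H(T, M) = 2 - 2*M (H(T, M) = 2 - (M + M) = 2 - 2*M)
U = 4 (U = (4 + (2 - 2*2))**2 = (4 + (2 - 4))**2 = (4 - 2)**2 = 2**2 = 4)
(U*(p - 1*(-3)))**2/42446 = (4*(-2 - 1*(-3)))**2/42446 = (4*(-2 + 3))**2*(1/42446) = (4*1)**2*(1/42446) = 4**2*(1/42446) = 16*(1/42446) = 8/21223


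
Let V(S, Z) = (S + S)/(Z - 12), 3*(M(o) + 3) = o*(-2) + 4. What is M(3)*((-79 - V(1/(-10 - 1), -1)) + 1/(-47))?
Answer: 531196/1833 ≈ 289.80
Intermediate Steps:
M(o) = -5/3 - 2*o/3 (M(o) = -3 + (o*(-2) + 4)/3 = -3 + (-2*o + 4)/3 = -3 + (4 - 2*o)/3 = -3 + (4/3 - 2*o/3) = -5/3 - 2*o/3)
V(S, Z) = 2*S/(-12 + Z) (V(S, Z) = (2*S)/(-12 + Z) = 2*S/(-12 + Z))
M(3)*((-79 - V(1/(-10 - 1), -1)) + 1/(-47)) = (-5/3 - 2/3*3)*((-79 - 2/((-10 - 1)*(-12 - 1))) + 1/(-47)) = (-5/3 - 2)*((-79 - 2/((-11)*(-13))) - 1/47) = -11*((-79 - 2*(-1)*(-1)/(11*13)) - 1/47)/3 = -11*((-79 - 1*2/143) - 1/47)/3 = -11*((-79 - 2/143) - 1/47)/3 = -11*(-11299/143 - 1/47)/3 = -11/3*(-531196/6721) = 531196/1833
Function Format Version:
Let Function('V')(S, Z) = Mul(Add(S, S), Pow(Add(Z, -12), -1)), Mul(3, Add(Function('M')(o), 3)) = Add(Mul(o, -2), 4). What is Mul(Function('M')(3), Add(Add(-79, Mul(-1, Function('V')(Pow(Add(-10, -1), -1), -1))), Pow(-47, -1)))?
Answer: Rational(531196, 1833) ≈ 289.80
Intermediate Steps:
Function('M')(o) = Add(Rational(-5, 3), Mul(Rational(-2, 3), o)) (Function('M')(o) = Add(-3, Mul(Rational(1, 3), Add(Mul(o, -2), 4))) = Add(-3, Mul(Rational(1, 3), Add(Mul(-2, o), 4))) = Add(-3, Mul(Rational(1, 3), Add(4, Mul(-2, o)))) = Add(-3, Add(Rational(4, 3), Mul(Rational(-2, 3), o))) = Add(Rational(-5, 3), Mul(Rational(-2, 3), o)))
Function('V')(S, Z) = Mul(2, S, Pow(Add(-12, Z), -1)) (Function('V')(S, Z) = Mul(Mul(2, S), Pow(Add(-12, Z), -1)) = Mul(2, S, Pow(Add(-12, Z), -1)))
Mul(Function('M')(3), Add(Add(-79, Mul(-1, Function('V')(Pow(Add(-10, -1), -1), -1))), Pow(-47, -1))) = Mul(Add(Rational(-5, 3), Mul(Rational(-2, 3), 3)), Add(Add(-79, Mul(-1, Mul(2, Pow(Add(-10, -1), -1), Pow(Add(-12, -1), -1)))), Pow(-47, -1))) = Mul(Add(Rational(-5, 3), -2), Add(Add(-79, Mul(-1, Mul(2, Pow(-11, -1), Pow(-13, -1)))), Rational(-1, 47))) = Mul(Rational(-11, 3), Add(Add(-79, Mul(-1, Mul(2, Rational(-1, 11), Rational(-1, 13)))), Rational(-1, 47))) = Mul(Rational(-11, 3), Add(Add(-79, Mul(-1, Rational(2, 143))), Rational(-1, 47))) = Mul(Rational(-11, 3), Add(Add(-79, Rational(-2, 143)), Rational(-1, 47))) = Mul(Rational(-11, 3), Add(Rational(-11299, 143), Rational(-1, 47))) = Mul(Rational(-11, 3), Rational(-531196, 6721)) = Rational(531196, 1833)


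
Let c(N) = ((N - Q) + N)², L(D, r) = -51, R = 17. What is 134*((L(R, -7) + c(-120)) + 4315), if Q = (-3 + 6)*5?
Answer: 9284726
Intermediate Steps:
Q = 15 (Q = 3*5 = 15)
c(N) = (-15 + 2*N)² (c(N) = ((N - 1*15) + N)² = ((N - 15) + N)² = ((-15 + N) + N)² = (-15 + 2*N)²)
134*((L(R, -7) + c(-120)) + 4315) = 134*((-51 + (-15 + 2*(-120))²) + 4315) = 134*((-51 + (-15 - 240)²) + 4315) = 134*((-51 + (-255)²) + 4315) = 134*((-51 + 65025) + 4315) = 134*(64974 + 4315) = 134*69289 = 9284726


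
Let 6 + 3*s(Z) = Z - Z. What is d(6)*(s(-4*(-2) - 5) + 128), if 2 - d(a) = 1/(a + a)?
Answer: 483/2 ≈ 241.50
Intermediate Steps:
d(a) = 2 - 1/(2*a) (d(a) = 2 - 1/(a + a) = 2 - 1/(2*a))
s(Z) = -2 (s(Z) = -2 + (Z - Z)/3 = -2 + (⅓)*0 = -2 + 0 = -2)
d(6)*(s(-4*(-2) - 5) + 128) = (2 - ½/6)*(-2 + 128) = (2 - ½*⅙)*126 = (2 - 1/12)*126 = (23/12)*126 = 483/2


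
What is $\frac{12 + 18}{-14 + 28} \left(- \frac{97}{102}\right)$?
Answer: $- \frac{485}{238} \approx -2.0378$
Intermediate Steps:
$\frac{12 + 18}{-14 + 28} \left(- \frac{97}{102}\right) = \frac{30}{14} \left(\left(-97\right) \frac{1}{102}\right) = 30 \cdot \frac{1}{14} \left(- \frac{97}{102}\right) = \frac{15}{7} \left(- \frac{97}{102}\right) = - \frac{485}{238}$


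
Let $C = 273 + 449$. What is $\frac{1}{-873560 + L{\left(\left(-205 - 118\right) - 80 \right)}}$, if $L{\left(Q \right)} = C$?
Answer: $- \frac{1}{872838} \approx -1.1457 \cdot 10^{-6}$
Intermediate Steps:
$C = 722$
$L{\left(Q \right)} = 722$
$\frac{1}{-873560 + L{\left(\left(-205 - 118\right) - 80 \right)}} = \frac{1}{-873560 + 722} = \frac{1}{-872838} = - \frac{1}{872838}$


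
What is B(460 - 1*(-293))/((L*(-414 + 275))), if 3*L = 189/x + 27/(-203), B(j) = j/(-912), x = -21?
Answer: -50953/26114208 ≈ -0.0019512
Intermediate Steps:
B(j) = -j/912 (B(j) = j*(-1/912) = -j/912)
L = -618/203 (L = (189/(-21) + 27/(-203))/3 = (189*(-1/21) + 27*(-1/203))/3 = (-9 - 27/203)/3 = (⅓)*(-1854/203) = -618/203 ≈ -3.0443)
B(460 - 1*(-293))/((L*(-414 + 275))) = (-(460 - 1*(-293))/912)/((-618*(-414 + 275)/203)) = (-(460 + 293)/912)/((-618/203*(-139))) = (-1/912*753)/(85902/203) = -251/304*203/85902 = -50953/26114208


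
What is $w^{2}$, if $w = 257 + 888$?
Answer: $1311025$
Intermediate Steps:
$w = 1145$
$w^{2} = 1145^{2} = 1311025$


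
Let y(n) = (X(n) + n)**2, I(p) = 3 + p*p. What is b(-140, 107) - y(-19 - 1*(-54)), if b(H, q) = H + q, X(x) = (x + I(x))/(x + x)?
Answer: -13948069/4900 ≈ -2846.5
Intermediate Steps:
I(p) = 3 + p**2
X(x) = (3 + x + x**2)/(2*x) (X(x) = (x + (3 + x**2))/(x + x) = (3 + x + x**2)/((2*x)) = (3 + x + x**2)*(1/(2*x)) = (3 + x + x**2)/(2*x))
y(n) = (n + (3 + n + n**2)/(2*n))**2 (y(n) = ((3 + n + n**2)/(2*n) + n)**2 = (n + (3 + n + n**2)/(2*n))**2)
b(-140, 107) - y(-19 - 1*(-54)) = (-140 + 107) - (3 + (-19 - 1*(-54)) + 3*(-19 - 1*(-54))**2)**2/(4*(-19 - 1*(-54))**2) = -33 - (3 + (-19 + 54) + 3*(-19 + 54)**2)**2/(4*(-19 + 54)**2) = -33 - (3 + 35 + 3*35**2)**2/(4*35**2) = -33 - (3 + 35 + 3*1225)**2/(4*1225) = -33 - (3 + 35 + 3675)**2/(4*1225) = -33 - 3713**2/(4*1225) = -33 - 13786369/(4*1225) = -33 - 1*13786369/4900 = -33 - 13786369/4900 = -13948069/4900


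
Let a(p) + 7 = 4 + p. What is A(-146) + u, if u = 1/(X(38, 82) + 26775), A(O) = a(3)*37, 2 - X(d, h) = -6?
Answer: 1/26783 ≈ 3.7337e-5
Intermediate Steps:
a(p) = -3 + p (a(p) = -7 + (4 + p) = -3 + p)
X(d, h) = 8 (X(d, h) = 2 - 1*(-6) = 2 + 6 = 8)
A(O) = 0 (A(O) = (-3 + 3)*37 = 0*37 = 0)
u = 1/26783 (u = 1/(8 + 26775) = 1/26783 ≈ 3.7337e-5)
A(-146) + u = 0 + 1/26783 = 1/26783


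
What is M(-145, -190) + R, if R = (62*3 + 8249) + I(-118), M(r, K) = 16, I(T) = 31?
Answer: 8482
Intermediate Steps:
R = 8466 (R = (62*3 + 8249) + 31 = (186 + 8249) + 31 = 8435 + 31 = 8466)
M(-145, -190) + R = 16 + 8466 = 8482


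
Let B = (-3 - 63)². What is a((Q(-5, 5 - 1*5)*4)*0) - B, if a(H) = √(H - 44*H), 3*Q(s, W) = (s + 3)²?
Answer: -4356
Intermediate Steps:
Q(s, W) = (3 + s)²/3 (Q(s, W) = (s + 3)²/3 = (3 + s)²/3)
B = 4356 (B = (-66)² = 4356)
a(H) = √43*√(-H) (a(H) = √(-43*H) = √43*√(-H))
a((Q(-5, 5 - 1*5)*4)*0) - B = √43*√(-((3 - 5)²/3)*4*0) - 1*4356 = √43*√(-((⅓)*(-2)²)*4*0) - 4356 = √43*√(-((⅓)*4)*4*0) - 4356 = √43*√(-(4/3)*4*0) - 4356 = √43*√(-16*0/3) - 4356 = √43*√(-1*0) - 4356 = √43*√0 - 4356 = √43*0 - 4356 = 0 - 4356 = -4356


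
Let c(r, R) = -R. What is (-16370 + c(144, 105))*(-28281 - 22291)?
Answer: 833173700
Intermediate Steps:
(-16370 + c(144, 105))*(-28281 - 22291) = (-16370 - 1*105)*(-28281 - 22291) = (-16370 - 105)*(-50572) = -16475*(-50572) = 833173700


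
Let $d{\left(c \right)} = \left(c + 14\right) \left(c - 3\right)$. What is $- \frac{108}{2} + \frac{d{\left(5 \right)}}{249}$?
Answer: $- \frac{13408}{249} \approx -53.847$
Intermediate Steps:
$d{\left(c \right)} = \left(-3 + c\right) \left(14 + c\right)$ ($d{\left(c \right)} = \left(14 + c\right) \left(-3 + c\right) = \left(-3 + c\right) \left(14 + c\right)$)
$- \frac{108}{2} + \frac{d{\left(5 \right)}}{249} = - \frac{108}{2} + \frac{-42 + 5^{2} + 11 \cdot 5}{249} = \left(-108\right) \frac{1}{2} + \left(-42 + 25 + 55\right) \frac{1}{249} = -54 + 38 \cdot \frac{1}{249} = -54 + \frac{38}{249} = - \frac{13408}{249}$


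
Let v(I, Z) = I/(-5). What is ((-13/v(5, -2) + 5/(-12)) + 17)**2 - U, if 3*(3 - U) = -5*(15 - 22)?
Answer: 127273/144 ≈ 883.84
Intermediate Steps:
U = -26/3 (U = 3 - (-5)*(15 - 22)/3 = 3 - (-5)*(-7)/3 = 3 - 1/3*35 = 3 - 35/3 = -26/3 ≈ -8.6667)
v(I, Z) = -I/5 (v(I, Z) = I*(-1/5) = -I/5)
((-13/v(5, -2) + 5/(-12)) + 17)**2 - U = ((-13/((-1/5*5)) + 5/(-12)) + 17)**2 - 1*(-26/3) = ((-13/(-1) + 5*(-1/12)) + 17)**2 + 26/3 = ((-13*(-1) - 5/12) + 17)**2 + 26/3 = ((13 - 5/12) + 17)**2 + 26/3 = (151/12 + 17)**2 + 26/3 = (355/12)**2 + 26/3 = 126025/144 + 26/3 = 127273/144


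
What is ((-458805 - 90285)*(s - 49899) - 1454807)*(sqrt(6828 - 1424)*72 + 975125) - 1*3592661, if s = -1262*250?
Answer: 195644674482095214 + 28891509422832*sqrt(1351) ≈ 1.9671e+17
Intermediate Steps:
s = -315500
((-458805 - 90285)*(s - 49899) - 1454807)*(sqrt(6828 - 1424)*72 + 975125) - 1*3592661 = ((-458805 - 90285)*(-315500 - 49899) - 1454807)*(sqrt(6828 - 1424)*72 + 975125) - 1*3592661 = (-549090*(-365399) - 1454807)*(sqrt(5404)*72 + 975125) - 3592661 = (200636936910 - 1454807)*((2*sqrt(1351))*72 + 975125) - 3592661 = 200635482103*(144*sqrt(1351) + 975125) - 3592661 = 200635482103*(975125 + 144*sqrt(1351)) - 3592661 = (195644674485687875 + 28891509422832*sqrt(1351)) - 3592661 = 195644674482095214 + 28891509422832*sqrt(1351)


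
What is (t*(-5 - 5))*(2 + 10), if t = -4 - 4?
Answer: 960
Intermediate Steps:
t = -8
(t*(-5 - 5))*(2 + 10) = (-8*(-5 - 5))*(2 + 10) = -8*(-10)*12 = 80*12 = 960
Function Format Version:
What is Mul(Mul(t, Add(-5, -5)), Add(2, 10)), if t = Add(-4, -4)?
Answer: 960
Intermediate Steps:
t = -8
Mul(Mul(t, Add(-5, -5)), Add(2, 10)) = Mul(Mul(-8, Add(-5, -5)), Add(2, 10)) = Mul(Mul(-8, -10), 12) = Mul(80, 12) = 960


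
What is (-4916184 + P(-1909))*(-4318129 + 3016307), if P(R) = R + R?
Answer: 6404966843644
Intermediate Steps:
P(R) = 2*R
(-4916184 + P(-1909))*(-4318129 + 3016307) = (-4916184 + 2*(-1909))*(-4318129 + 3016307) = (-4916184 - 3818)*(-1301822) = -4920002*(-1301822) = 6404966843644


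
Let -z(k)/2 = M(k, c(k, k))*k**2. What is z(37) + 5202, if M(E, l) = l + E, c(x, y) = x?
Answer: -197410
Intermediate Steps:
M(E, l) = E + l
z(k) = -4*k**3 (z(k) = -2*(k + k)*k**2 = -2*2*k*k**2 = -4*k**3)
z(37) + 5202 = -4*37**3 + 5202 = -4*50653 + 5202 = -202612 + 5202 = -197410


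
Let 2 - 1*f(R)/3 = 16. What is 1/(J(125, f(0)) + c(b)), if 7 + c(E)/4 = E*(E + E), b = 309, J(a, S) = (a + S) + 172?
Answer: 1/764075 ≈ 1.3088e-6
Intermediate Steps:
f(R) = -42 (f(R) = 6 - 3*16 = 6 - 48 = -42)
J(a, S) = 172 + S + a (J(a, S) = (S + a) + 172 = 172 + S + a)
c(E) = -28 + 8*E**2 (c(E) = -28 + 4*(E*(E + E)) = -28 + 4*(E*(2*E)) = -28 + 4*(2*E**2) = -28 + 8*E**2)
1/(J(125, f(0)) + c(b)) = 1/((172 - 42 + 125) + (-28 + 8*309**2)) = 1/(255 + (-28 + 8*95481)) = 1/(255 + (-28 + 763848)) = 1/(255 + 763820) = 1/764075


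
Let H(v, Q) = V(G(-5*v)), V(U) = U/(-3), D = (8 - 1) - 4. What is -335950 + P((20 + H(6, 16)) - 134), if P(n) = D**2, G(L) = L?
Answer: -335941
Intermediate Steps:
D = 3 (D = 7 - 4 = 3)
V(U) = -U/3 (V(U) = U*(-1/3) = -U/3)
H(v, Q) = 5*v/3 (H(v, Q) = -(-5)*v/3 = 5*v/3)
P(n) = 9 (P(n) = 3**2 = 9)
-335950 + P((20 + H(6, 16)) - 134) = -335950 + 9 = -335941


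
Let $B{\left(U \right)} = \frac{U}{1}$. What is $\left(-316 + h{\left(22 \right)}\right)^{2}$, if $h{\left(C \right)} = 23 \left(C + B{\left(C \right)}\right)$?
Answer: $484416$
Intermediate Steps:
$B{\left(U \right)} = U$ ($B{\left(U \right)} = U 1 = U$)
$h{\left(C \right)} = 46 C$ ($h{\left(C \right)} = 23 \left(C + C\right) = 23 \cdot 2 C = 46 C$)
$\left(-316 + h{\left(22 \right)}\right)^{2} = \left(-316 + 46 \cdot 22\right)^{2} = \left(-316 + 1012\right)^{2} = 696^{2} = 484416$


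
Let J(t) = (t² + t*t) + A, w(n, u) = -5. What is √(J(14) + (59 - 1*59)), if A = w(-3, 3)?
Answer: 3*√43 ≈ 19.672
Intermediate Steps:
A = -5
J(t) = -5 + 2*t² (J(t) = (t² + t*t) - 5 = (t² + t²) - 5 = 2*t² - 5 = -5 + 2*t²)
√(J(14) + (59 - 1*59)) = √((-5 + 2*14²) + (59 - 1*59)) = √((-5 + 2*196) + (59 - 59)) = √((-5 + 392) + 0) = √(387 + 0) = √387 = 3*√43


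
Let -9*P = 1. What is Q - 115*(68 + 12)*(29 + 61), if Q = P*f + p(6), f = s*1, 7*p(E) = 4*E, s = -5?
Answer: -52163749/63 ≈ -8.2800e+5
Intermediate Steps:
p(E) = 4*E/7 (p(E) = (4*E)/7 = 4*E/7)
f = -5 (f = -5*1 = -5)
P = -⅑ (P = -⅑*1 = -⅑ ≈ -0.11111)
Q = 251/63 (Q = -⅑*(-5) + (4/7)*6 = 5/9 + 24/7 = 251/63 ≈ 3.9841)
Q - 115*(68 + 12)*(29 + 61) = 251/63 - 115*(68 + 12)*(29 + 61) = 251/63 - 9200*90 = 251/63 - 115*7200 = 251/63 - 828000 = -52163749/63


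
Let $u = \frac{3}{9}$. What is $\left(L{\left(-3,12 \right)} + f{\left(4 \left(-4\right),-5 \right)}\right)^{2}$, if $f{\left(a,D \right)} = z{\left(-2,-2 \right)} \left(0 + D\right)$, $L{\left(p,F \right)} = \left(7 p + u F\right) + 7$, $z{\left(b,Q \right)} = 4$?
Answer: $900$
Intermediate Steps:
$u = \frac{1}{3}$ ($u = 3 \cdot \frac{1}{9} = \frac{1}{3} \approx 0.33333$)
$L{\left(p,F \right)} = 7 + 7 p + \frac{F}{3}$ ($L{\left(p,F \right)} = \left(7 p + \frac{F}{3}\right) + 7 = 7 + 7 p + \frac{F}{3}$)
$f{\left(a,D \right)} = 4 D$ ($f{\left(a,D \right)} = 4 \left(0 + D\right) = 4 D$)
$\left(L{\left(-3,12 \right)} + f{\left(4 \left(-4\right),-5 \right)}\right)^{2} = \left(\left(7 + 7 \left(-3\right) + \frac{1}{3} \cdot 12\right) + 4 \left(-5\right)\right)^{2} = \left(\left(7 - 21 + 4\right) - 20\right)^{2} = \left(-10 - 20\right)^{2} = \left(-30\right)^{2} = 900$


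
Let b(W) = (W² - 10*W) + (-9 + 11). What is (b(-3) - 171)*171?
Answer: -22230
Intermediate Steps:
b(W) = 2 + W² - 10*W (b(W) = (W² - 10*W) + 2 = 2 + W² - 10*W)
(b(-3) - 171)*171 = ((2 + (-3)² - 10*(-3)) - 171)*171 = ((2 + 9 + 30) - 171)*171 = (41 - 171)*171 = -130*171 = -22230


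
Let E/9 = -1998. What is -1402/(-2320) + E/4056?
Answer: -750661/196040 ≈ -3.8291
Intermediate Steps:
E = -17982 (E = 9*(-1998) = -17982)
-1402/(-2320) + E/4056 = -1402/(-2320) - 17982/4056 = -1402*(-1/2320) - 17982*1/4056 = 701/1160 - 2997/676 = -750661/196040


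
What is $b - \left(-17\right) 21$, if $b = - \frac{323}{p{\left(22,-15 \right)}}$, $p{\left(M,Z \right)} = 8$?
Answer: $\frac{2533}{8} \approx 316.63$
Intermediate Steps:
$b = - \frac{323}{8} \approx -40.375$
$b - \left(-17\right) 21 = - \frac{323}{8} - \left(-17\right) 21 = - \frac{323}{8} - -357 = - \frac{323}{8} + 357 = \frac{2533}{8}$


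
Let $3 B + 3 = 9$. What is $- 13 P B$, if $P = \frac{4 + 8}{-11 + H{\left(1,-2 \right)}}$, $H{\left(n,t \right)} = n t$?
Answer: $24$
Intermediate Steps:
$B = 2$ ($B = -1 + \frac{1}{3} \cdot 9 = -1 + 3 = 2$)
$P = - \frac{12}{13}$ ($P = \frac{4 + 8}{-11 + 1 \left(-2\right)} = \frac{12}{-11 - 2} = \frac{12}{-13} = 12 \left(- \frac{1}{13}\right) = - \frac{12}{13} \approx -0.92308$)
$- 13 P B = \left(-13\right) \left(- \frac{12}{13}\right) 2 = 12 \cdot 2 = 24$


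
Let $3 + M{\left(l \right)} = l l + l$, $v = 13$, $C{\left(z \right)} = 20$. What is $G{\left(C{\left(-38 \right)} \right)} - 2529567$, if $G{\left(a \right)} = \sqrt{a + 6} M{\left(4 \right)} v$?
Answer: $-2529567 + 221 \sqrt{26} \approx -2.5284 \cdot 10^{6}$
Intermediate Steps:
$M{\left(l \right)} = -3 + l + l^{2}$ ($M{\left(l \right)} = -3 + \left(l l + l\right) = -3 + \left(l^{2} + l\right) = -3 + \left(l + l^{2}\right) = -3 + l + l^{2}$)
$G{\left(a \right)} = 221 \sqrt{6 + a}$ ($G{\left(a \right)} = \sqrt{a + 6} \left(-3 + 4 + 4^{2}\right) 13 = \sqrt{6 + a} \left(-3 + 4 + 16\right) 13 = \sqrt{6 + a} 17 \cdot 13 = 17 \sqrt{6 + a} 13 = 221 \sqrt{6 + a}$)
$G{\left(C{\left(-38 \right)} \right)} - 2529567 = 221 \sqrt{6 + 20} - 2529567 = 221 \sqrt{26} - 2529567 = -2529567 + 221 \sqrt{26}$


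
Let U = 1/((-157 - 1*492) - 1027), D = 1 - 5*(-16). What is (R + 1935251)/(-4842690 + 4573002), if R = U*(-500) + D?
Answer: -15900083/2215672 ≈ -7.1762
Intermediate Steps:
D = 81 (D = 1 + 80 = 81)
U = -1/1676 (U = 1/((-157 - 492) - 1027) = 1/(-649 - 1027) = 1/(-1676) = -1/1676 ≈ -0.00059666)
R = 34064/419 (R = -1/1676*(-500) + 81 = 125/419 + 81 = 34064/419 ≈ 81.298)
(R + 1935251)/(-4842690 + 4573002) = (34064/419 + 1935251)/(-4842690 + 4573002) = (810904233/419)/(-269688) = (810904233/419)*(-1/269688) = -15900083/2215672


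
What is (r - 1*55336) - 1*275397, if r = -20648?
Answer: -351381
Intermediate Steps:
(r - 1*55336) - 1*275397 = (-20648 - 1*55336) - 1*275397 = (-20648 - 55336) - 275397 = -75984 - 275397 = -351381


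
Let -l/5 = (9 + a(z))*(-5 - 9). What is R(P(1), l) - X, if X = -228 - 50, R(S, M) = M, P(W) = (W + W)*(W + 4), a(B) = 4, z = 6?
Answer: 1188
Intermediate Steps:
P(W) = 2*W*(4 + W) (P(W) = (2*W)*(4 + W) = 2*W*(4 + W))
l = 910 (l = -5*(9 + 4)*(-5 - 9) = -65*(-14) = -5*(-182) = 910)
X = -278
R(P(1), l) - X = 910 - 1*(-278) = 910 + 278 = 1188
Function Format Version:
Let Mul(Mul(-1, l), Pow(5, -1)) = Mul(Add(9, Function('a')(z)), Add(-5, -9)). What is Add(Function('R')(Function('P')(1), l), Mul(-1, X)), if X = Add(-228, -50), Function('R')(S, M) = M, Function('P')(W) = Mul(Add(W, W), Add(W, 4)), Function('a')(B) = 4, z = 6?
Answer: 1188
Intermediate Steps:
Function('P')(W) = Mul(2, W, Add(4, W)) (Function('P')(W) = Mul(Mul(2, W), Add(4, W)) = Mul(2, W, Add(4, W)))
l = 910 (l = Mul(-5, Mul(Add(9, 4), Add(-5, -9))) = Mul(-5, Mul(13, -14)) = Mul(-5, -182) = 910)
X = -278
Add(Function('R')(Function('P')(1), l), Mul(-1, X)) = Add(910, Mul(-1, -278)) = Add(910, 278) = 1188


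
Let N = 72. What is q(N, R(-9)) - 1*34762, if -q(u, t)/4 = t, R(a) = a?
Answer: -34726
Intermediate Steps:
q(u, t) = -4*t
q(N, R(-9)) - 1*34762 = -4*(-9) - 1*34762 = 36 - 34762 = -34726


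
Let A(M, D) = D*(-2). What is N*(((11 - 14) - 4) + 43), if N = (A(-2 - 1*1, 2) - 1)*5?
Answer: -900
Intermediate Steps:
A(M, D) = -2*D
N = -25 (N = (-2*2 - 1)*5 = (-4 - 1)*5 = -5*5 = -25)
N*(((11 - 14) - 4) + 43) = -25*(((11 - 14) - 4) + 43) = -25*((-3 - 4) + 43) = -25*(-7 + 43) = -25*36 = -900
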